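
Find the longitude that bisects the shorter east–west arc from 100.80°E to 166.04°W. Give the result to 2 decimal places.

Signed shortest Δλ from +100.80° to -166.04° is +93.16°.
Midpoint longitude = +100.80° + (+93.16°)/2 = +100.80° + 46.58° = +147.38°.
(The naïve average (+100.80 + -166.04)/2 = -32.62° is on the wrong side of the globe.)

147.38°E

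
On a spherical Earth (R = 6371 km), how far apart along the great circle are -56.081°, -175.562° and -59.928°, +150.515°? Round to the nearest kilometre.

Δλ = 150.515 − -175.562 = 326.077°; wrapped into (−180°, 180°]: -33.923°.
Δφ = -59.928 − -56.081 = -3.847°.
a = sin²(Δφ/2) + cos φ₁ · cos φ₂ · sin²(Δλ/2) = 0.024924.
c = 2·atan2(√a, √(1−a)) = 0.31707 rad → d = 6371·c ≈ 2020.06 km.

2020 km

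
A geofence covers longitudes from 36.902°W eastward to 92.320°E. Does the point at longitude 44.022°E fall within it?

Band width going east from -36.902° to +92.320°: ((92.320 − -36.902) mod 360) = 129.222°.
Offset of +44.022° east of the west edge: ((44.022 − -36.902) mod 360) = 80.924°.
80.924° ≤ 129.222° ⇒ inside.

Yes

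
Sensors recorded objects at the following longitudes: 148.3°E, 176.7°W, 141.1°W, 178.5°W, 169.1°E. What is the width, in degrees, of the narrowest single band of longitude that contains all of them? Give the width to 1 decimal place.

Sort the longitudes: -178.5°, -176.7°, -141.1°, +148.3°, +169.1°.
Eastward gaps between consecutive values (wrapping around): 1.8°, 35.6°, 289.4°, 20.8°, 12.4°.
Largest gap = 289.4° ⇒ minimal covering band is its complement: 360° − 289.4° = 70.6°.
Band runs from +148.3° eastward to -141.1°, crossing the antimeridian.

70.6°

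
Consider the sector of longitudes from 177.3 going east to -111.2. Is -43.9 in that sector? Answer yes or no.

No

Band width going east from +177.3° to -111.2°: ((-111.2 − 177.3) mod 360) = 71.5°.
Offset of -43.9° east of the west edge: ((-43.9 − 177.3) mod 360) = 138.8°.
138.8° > 71.5° ⇒ outside.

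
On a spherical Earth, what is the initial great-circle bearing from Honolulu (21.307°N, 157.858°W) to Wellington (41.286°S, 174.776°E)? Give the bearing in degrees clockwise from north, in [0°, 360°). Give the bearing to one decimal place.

201.9°

Δλ = 174.776 − -157.858 = 332.634°; wrapped into (−180°, 180°]: -27.366°.
θ = atan2( sin Δλ · cos φ₂ , cos φ₁ · sin φ₂ − sin φ₁ · cos φ₂ · cos Δλ )
  = atan2(-0.34541, -0.85720) = -158.053° → normalised to [0°, 360°): 201.947°.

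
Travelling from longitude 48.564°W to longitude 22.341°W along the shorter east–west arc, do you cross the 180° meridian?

No

Signed shortest Δλ = ((-22.341 − -48.564 + 180) mod 360) − 180 = 26.223°.
Going east by 26.223° from -48.564° reaches -22.341° without touching 180°.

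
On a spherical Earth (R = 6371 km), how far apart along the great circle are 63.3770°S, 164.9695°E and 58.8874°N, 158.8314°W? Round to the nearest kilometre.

13938 km

Δλ = -158.8314 − 164.9695 = -323.8009°; wrapped into (−180°, 180°]: 36.1991°.
Δφ = 58.8874 − -63.3770 = 122.2644°.
a = sin²(Δφ/2) + cos φ₁ · cos φ₂ · sin²(Δλ/2) = 0.789262.
c = 2·atan2(√a, √(1−a)) = 2.18771 rad → d = 6371·c ≈ 13937.93 km.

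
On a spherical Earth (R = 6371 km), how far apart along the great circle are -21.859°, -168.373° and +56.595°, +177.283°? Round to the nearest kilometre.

Δλ = 177.283 − -168.373 = 345.656°; wrapped into (−180°, 180°]: -14.344°.
Δφ = 56.595 − -21.859 = 78.454°.
a = sin²(Δφ/2) + cos φ₁ · cos φ₂ · sin²(Δλ/2) = 0.407887.
c = 2·atan2(√a, √(1−a)) = 1.38551 rad → d = 6371·c ≈ 8827.10 km.

8827 km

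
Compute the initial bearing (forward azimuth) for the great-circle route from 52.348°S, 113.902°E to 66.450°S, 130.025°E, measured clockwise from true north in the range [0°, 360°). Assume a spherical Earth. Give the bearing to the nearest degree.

157°

Δλ = 130.025 − 113.902 = 16.123°.
θ = atan2( sin Δλ · cos φ₂ , cos φ₁ · sin φ₂ − sin φ₁ · cos φ₂ · cos Δλ )
  = atan2(0.11095, -0.25609) = 156.575° → normalised to [0°, 360°): 156.575°.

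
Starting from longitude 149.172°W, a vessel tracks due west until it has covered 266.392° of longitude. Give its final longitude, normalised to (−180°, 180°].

Start at -149.172°; shift −266.392° → -415.564°.
-415.564° lies outside (−180°, 180°]; add 360° → -55.564°.

55.564°W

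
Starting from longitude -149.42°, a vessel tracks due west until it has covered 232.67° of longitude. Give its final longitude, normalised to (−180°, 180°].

Start at -149.42°; shift −232.67° → -382.09°.
-382.09° lies outside (−180°, 180°]; add 360° → -22.09°.

-22.09°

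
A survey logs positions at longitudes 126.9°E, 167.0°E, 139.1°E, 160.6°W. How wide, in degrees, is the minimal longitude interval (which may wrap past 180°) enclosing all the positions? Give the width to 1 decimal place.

Sort the longitudes: -160.6°, +126.9°, +139.1°, +167.0°.
Eastward gaps between consecutive values (wrapping around): 287.5°, 12.2°, 27.9°, 32.4°.
Largest gap = 287.5° ⇒ minimal covering band is its complement: 360° − 287.5° = 72.5°.
Band runs from +126.9° eastward to -160.6°, crossing the antimeridian.

72.5°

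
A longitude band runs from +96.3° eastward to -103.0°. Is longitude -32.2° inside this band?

No

Band width going east from +96.3° to -103.0°: ((-103.0 − 96.3) mod 360) = 160.7°.
Offset of -32.2° east of the west edge: ((-32.2 − 96.3) mod 360) = 231.5°.
231.5° > 160.7° ⇒ outside.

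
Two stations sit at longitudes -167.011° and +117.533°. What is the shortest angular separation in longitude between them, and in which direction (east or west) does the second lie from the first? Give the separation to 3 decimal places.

Raw difference: 117.533 − -167.011 = 284.544°.
Normalise into (−180°, 180°]: 284.544° − 360° = -75.456°.
Negative ⇒ the second point lies to the west; separation 75.456°.

75.456° west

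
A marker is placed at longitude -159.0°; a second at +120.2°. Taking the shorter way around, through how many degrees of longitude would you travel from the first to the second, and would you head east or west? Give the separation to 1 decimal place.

Raw difference: 120.2 − -159.0 = 279.2°.
Normalise into (−180°, 180°]: 279.2° − 360° = -80.8°.
Negative ⇒ the second point lies to the west; separation 80.8°.

80.8° west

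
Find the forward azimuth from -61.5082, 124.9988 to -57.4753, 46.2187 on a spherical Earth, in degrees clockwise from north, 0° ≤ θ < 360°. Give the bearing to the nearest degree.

Δλ = 46.2187 − 124.9988 = -78.7801°.
θ = atan2( sin Δλ · cos φ₂ , cos φ₁ · sin φ₂ − sin φ₁ · cos φ₂ · cos Δλ )
  = atan2(-0.52739, -0.31027) = -120.469° → normalised to [0°, 360°): 239.531°.

240°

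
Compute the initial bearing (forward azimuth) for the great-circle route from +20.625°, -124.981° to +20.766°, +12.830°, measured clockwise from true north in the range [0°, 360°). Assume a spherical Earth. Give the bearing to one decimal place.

47.5°

Δλ = 12.830 − -124.981 = 137.811°.
θ = atan2( sin Δλ · cos φ₂ , cos φ₁ · sin φ₂ − sin φ₁ · cos φ₂ · cos Δλ )
  = atan2(0.62795, 0.57587) = 47.477° → normalised to [0°, 360°): 47.477°.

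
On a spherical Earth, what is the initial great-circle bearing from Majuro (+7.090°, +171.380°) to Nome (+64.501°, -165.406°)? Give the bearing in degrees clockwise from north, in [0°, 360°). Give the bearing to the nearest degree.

11°

Δλ = -165.406 − 171.380 = -336.786°; wrapped into (−180°, 180°]: 23.214°.
θ = atan2( sin Δλ · cos φ₂ , cos φ₁ · sin φ₂ − sin φ₁ · cos φ₂ · cos Δλ )
  = atan2(0.16969, 0.84686) = 11.330° → normalised to [0°, 360°): 11.330°.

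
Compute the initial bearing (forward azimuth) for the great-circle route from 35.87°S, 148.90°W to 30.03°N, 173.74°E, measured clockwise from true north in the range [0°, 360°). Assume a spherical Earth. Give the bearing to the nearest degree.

327°

Δλ = 173.74 − -148.90 = 322.64°; wrapped into (−180°, 180°]: -37.36°.
θ = atan2( sin Δλ · cos φ₂ , cos φ₁ · sin φ₂ − sin φ₁ · cos φ₂ · cos Δλ )
  = atan2(-0.52536, 0.80876) = -33.007° → normalised to [0°, 360°): 326.993°.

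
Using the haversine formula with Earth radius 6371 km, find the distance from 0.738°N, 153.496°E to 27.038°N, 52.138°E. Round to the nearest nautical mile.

Δλ = 52.138 − 153.496 = -101.358°.
Δφ = 27.038 − 0.738 = 26.300°.
a = sin²(Δφ/2) + cos φ₁ · cos φ₂ · sin²(Δλ/2) = 0.584772.
c = 2·atan2(√a, √(1−a)) = 1.74116 rad → d = 6371·c ≈ 11092.96 km ≈ 5989.72 nmi.

5990 nmi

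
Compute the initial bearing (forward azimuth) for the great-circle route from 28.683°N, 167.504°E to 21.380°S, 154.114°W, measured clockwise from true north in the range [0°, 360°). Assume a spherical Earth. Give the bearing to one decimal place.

139.2°

Δλ = -154.114 − 167.504 = -321.618°; wrapped into (−180°, 180°]: 38.382°.
θ = atan2( sin Δλ · cos φ₂ , cos φ₁ · sin φ₂ − sin φ₁ · cos φ₂ · cos Δλ )
  = atan2(0.57817, -0.67016) = 139.215° → normalised to [0°, 360°): 139.215°.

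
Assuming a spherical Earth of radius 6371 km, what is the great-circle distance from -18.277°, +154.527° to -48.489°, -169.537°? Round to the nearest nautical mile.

Δλ = -169.537 − 154.527 = -324.064°; wrapped into (−180°, 180°]: 35.936°.
Δφ = -48.489 − -18.277 = -30.212°.
a = sin²(Δφ/2) + cos φ₁ · cos φ₂ · sin²(Δλ/2) = 0.127804.
c = 2·atan2(√a, √(1−a)) = 0.73117 rad → d = 6371·c ≈ 4658.31 km ≈ 2515.28 nmi.

2515 nmi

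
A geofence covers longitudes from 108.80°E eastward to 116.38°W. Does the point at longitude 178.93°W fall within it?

Yes

Band width going east from +108.80° to -116.38°: ((-116.38 − 108.80) mod 360) = 134.82°.
Offset of -178.93° east of the west edge: ((-178.93 − 108.80) mod 360) = 72.27°.
72.27° ≤ 134.82° ⇒ inside.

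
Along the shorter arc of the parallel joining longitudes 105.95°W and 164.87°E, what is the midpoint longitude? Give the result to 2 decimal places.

Signed shortest Δλ from -105.95° to +164.87° is -89.18°.
Midpoint longitude = -105.95° + (-89.18°)/2 = -105.95° − 44.59° = -150.54°.
(The naïve average (-105.95 + +164.87)/2 = 29.46° is on the wrong side of the globe.)

150.54°W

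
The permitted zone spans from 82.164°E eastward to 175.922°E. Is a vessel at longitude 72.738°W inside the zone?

No

Band width going east from +82.164° to +175.922°: ((175.922 − 82.164) mod 360) = 93.758°.
Offset of -72.738° east of the west edge: ((-72.738 − 82.164) mod 360) = 205.098°.
205.098° > 93.758° ⇒ outside.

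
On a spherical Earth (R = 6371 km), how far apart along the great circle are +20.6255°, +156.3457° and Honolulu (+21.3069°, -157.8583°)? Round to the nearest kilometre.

4739 km

Δλ = -157.8583 − 156.3457 = -314.2040°; wrapped into (−180°, 180°]: 45.7960°.
Δφ = 21.3069 − 20.6255 = 0.6814°.
a = sin²(Δφ/2) + cos φ₁ · cos φ₂ · sin²(Δλ/2) = 0.132039.
c = 2·atan2(√a, √(1−a)) = 0.74377 rad → d = 6371·c ≈ 4738.56 km.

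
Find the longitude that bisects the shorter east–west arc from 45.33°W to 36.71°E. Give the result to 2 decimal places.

4.31°W

Signed shortest Δλ from -45.33° to +36.71° is +82.04°.
Midpoint longitude = -45.33° + (+82.04°)/2 = -45.33° + 41.02° = -4.31°.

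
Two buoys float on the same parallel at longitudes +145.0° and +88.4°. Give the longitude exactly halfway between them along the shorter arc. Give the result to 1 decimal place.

+116.7°

Signed shortest Δλ from +145.0° to +88.4° is -56.6°.
Midpoint longitude = +145.0° + (-56.6°)/2 = +145.0° − 28.3° = +116.7°.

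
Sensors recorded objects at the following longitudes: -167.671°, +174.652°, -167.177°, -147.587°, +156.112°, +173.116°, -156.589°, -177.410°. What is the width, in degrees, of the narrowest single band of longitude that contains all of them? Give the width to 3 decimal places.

56.301°

Sort the longitudes: -177.410°, -167.671°, -167.177°, -156.589°, -147.587°, +156.112°, +173.116°, +174.652°.
Eastward gaps between consecutive values (wrapping around): 9.739°, 0.494°, 10.588°, 9.002°, 303.699°, 17.004°, 1.536°, 7.938°.
Largest gap = 303.699° ⇒ minimal covering band is its complement: 360° − 303.699° = 56.301°.
Band runs from +156.112° eastward to -147.587°, crossing the antimeridian.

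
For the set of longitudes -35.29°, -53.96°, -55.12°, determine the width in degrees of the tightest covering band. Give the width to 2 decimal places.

19.83°

Sort the longitudes: -55.12°, -53.96°, -35.29°.
Eastward gaps between consecutive values (wrapping around): 1.16°, 18.67°, 340.17°.
Largest gap = 340.17° ⇒ minimal covering band is its complement: 360° − 340.17° = 19.83°.
Band runs from -55.12° eastward to -35.29°.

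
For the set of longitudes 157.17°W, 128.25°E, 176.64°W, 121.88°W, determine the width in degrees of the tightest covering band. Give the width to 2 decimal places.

109.87°

Sort the longitudes: -176.64°, -157.17°, -121.88°, +128.25°.
Eastward gaps between consecutive values (wrapping around): 19.47°, 35.29°, 250.13°, 55.11°.
Largest gap = 250.13° ⇒ minimal covering band is its complement: 360° − 250.13° = 109.87°.
Band runs from +128.25° eastward to -121.88°, crossing the antimeridian.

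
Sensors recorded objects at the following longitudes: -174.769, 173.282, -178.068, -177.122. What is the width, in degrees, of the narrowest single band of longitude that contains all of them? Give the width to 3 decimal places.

11.949°

Sort the longitudes: -178.068°, -177.122°, -174.769°, +173.282°.
Eastward gaps between consecutive values (wrapping around): 0.946°, 2.353°, 348.051°, 8.650°.
Largest gap = 348.051° ⇒ minimal covering band is its complement: 360° − 348.051° = 11.949°.
Band runs from +173.282° eastward to -174.769°, crossing the antimeridian.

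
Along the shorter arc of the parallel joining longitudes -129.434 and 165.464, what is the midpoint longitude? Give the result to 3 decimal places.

Signed shortest Δλ from -129.434° to +165.464° is -65.102°.
Midpoint longitude = -129.434° + (-65.102°)/2 = -129.434° − 32.551° = -161.985°.
(The naïve average (-129.434 + +165.464)/2 = 18.015° is on the wrong side of the globe.)

-161.985°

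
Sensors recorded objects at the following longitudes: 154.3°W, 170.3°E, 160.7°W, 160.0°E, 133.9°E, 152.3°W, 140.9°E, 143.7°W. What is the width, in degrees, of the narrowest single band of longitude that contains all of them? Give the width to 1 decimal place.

82.4°

Sort the longitudes: -160.7°, -154.3°, -152.3°, -143.7°, +133.9°, +140.9°, +160.0°, +170.3°.
Eastward gaps between consecutive values (wrapping around): 6.4°, 2.0°, 8.6°, 277.6°, 7.0°, 19.1°, 10.3°, 29.0°.
Largest gap = 277.6° ⇒ minimal covering band is its complement: 360° − 277.6° = 82.4°.
Band runs from +133.9° eastward to -143.7°, crossing the antimeridian.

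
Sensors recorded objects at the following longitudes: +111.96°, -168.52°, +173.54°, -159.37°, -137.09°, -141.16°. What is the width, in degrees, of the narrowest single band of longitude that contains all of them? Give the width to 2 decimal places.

Sort the longitudes: -168.52°, -159.37°, -141.16°, -137.09°, +111.96°, +173.54°.
Eastward gaps between consecutive values (wrapping around): 9.15°, 18.21°, 4.07°, 249.05°, 61.58°, 17.94°.
Largest gap = 249.05° ⇒ minimal covering band is its complement: 360° − 249.05° = 110.95°.
Band runs from +111.96° eastward to -137.09°, crossing the antimeridian.

110.95°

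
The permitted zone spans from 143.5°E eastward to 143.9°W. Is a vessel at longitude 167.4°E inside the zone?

Yes

Band width going east from +143.5° to -143.9°: ((-143.9 − 143.5) mod 360) = 72.6°.
Offset of +167.4° east of the west edge: ((167.4 − 143.5) mod 360) = 23.9°.
23.9° ≤ 72.6° ⇒ inside.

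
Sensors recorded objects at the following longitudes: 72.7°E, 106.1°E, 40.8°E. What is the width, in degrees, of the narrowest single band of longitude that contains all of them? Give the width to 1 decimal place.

Sort the longitudes: +40.8°, +72.7°, +106.1°.
Eastward gaps between consecutive values (wrapping around): 31.9°, 33.4°, 294.7°.
Largest gap = 294.7° ⇒ minimal covering band is its complement: 360° − 294.7° = 65.3°.
Band runs from +40.8° eastward to +106.1°.

65.3°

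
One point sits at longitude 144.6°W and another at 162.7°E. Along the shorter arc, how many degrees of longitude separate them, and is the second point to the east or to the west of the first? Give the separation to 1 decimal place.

52.7° west

Raw difference: 162.7 − -144.6 = 307.3°.
Normalise into (−180°, 180°]: 307.3° − 360° = -52.7°.
Negative ⇒ the second point lies to the west; separation 52.7°.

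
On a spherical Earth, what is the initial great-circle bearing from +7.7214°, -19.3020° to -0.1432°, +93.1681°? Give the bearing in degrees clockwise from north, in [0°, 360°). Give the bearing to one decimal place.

87.0°

Δλ = 93.1681 − -19.3020 = 112.4701°.
θ = atan2( sin Δλ · cos φ₂ , cos φ₁ · sin φ₂ − sin φ₁ · cos φ₂ · cos Δλ )
  = atan2(0.92408, 0.04887) = 86.972° → normalised to [0°, 360°): 86.972°.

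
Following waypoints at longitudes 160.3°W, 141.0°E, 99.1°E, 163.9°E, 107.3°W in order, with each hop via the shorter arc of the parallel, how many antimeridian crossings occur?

Leg 1: -160.3° → +141.0°, shortest Δλ = -58.7° (west) — crosses 180°.
Leg 2: +141.0° → +99.1°, shortest Δλ = -41.9° (west) — does not cross 180°.
Leg 3: +99.1° → +163.9°, shortest Δλ = 64.8° (east) — does not cross 180°.
Leg 4: +163.9° → -107.3°, shortest Δλ = 88.8° (east) — crosses 180°.
Total crossings: 2.

2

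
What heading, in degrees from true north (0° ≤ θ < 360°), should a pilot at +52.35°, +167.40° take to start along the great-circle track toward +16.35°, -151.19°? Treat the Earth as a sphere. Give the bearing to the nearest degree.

122°

Δλ = -151.19 − 167.40 = -318.59°; wrapped into (−180°, 180°]: 41.41°.
θ = atan2( sin Δλ · cos φ₂ , cos φ₁ · sin φ₂ − sin φ₁ · cos φ₂ · cos Δλ )
  = atan2(0.63469, -0.39785) = 122.081° → normalised to [0°, 360°): 122.081°.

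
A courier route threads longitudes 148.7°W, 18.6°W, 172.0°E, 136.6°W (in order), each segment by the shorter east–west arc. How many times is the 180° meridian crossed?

2

Leg 1: -148.7° → -18.6°, shortest Δλ = 130.1° (east) — does not cross 180°.
Leg 2: -18.6° → +172.0°, shortest Δλ = -169.4° (west) — crosses 180°.
Leg 3: +172.0° → -136.6°, shortest Δλ = 51.4° (east) — crosses 180°.
Total crossings: 2.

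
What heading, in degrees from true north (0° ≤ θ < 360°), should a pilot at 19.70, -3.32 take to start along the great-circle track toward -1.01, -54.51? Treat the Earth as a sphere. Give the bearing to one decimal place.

253.7°

Δλ = -54.51 − -3.32 = -51.19°.
θ = atan2( sin Δλ · cos φ₂ , cos φ₁ · sin φ₂ − sin φ₁ · cos φ₂ · cos Δλ )
  = atan2(-0.77911, -0.22783) = -106.300° → normalised to [0°, 360°): 253.700°.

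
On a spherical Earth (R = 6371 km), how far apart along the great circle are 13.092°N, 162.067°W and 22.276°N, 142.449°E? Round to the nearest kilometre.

5935 km

Δλ = 142.449 − -162.067 = 304.516°; wrapped into (−180°, 180°]: -55.484°.
Δφ = 22.276 − 13.092 = 9.184°.
a = sin²(Δφ/2) + cos φ₁ · cos φ₂ · sin²(Δλ/2) = 0.201708.
c = 2·atan2(√a, √(1−a)) = 0.93156 rad → d = 6371·c ≈ 5934.96 km.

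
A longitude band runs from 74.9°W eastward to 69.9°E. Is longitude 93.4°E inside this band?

Band width going east from -74.9° to +69.9°: ((69.9 − -74.9) mod 360) = 144.8°.
Offset of +93.4° east of the west edge: ((93.4 − -74.9) mod 360) = 168.3°.
168.3° > 144.8° ⇒ outside.

No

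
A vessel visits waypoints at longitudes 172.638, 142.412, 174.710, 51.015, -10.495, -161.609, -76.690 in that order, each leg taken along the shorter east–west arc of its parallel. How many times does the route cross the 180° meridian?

Leg 1: +172.638° → +142.412°, shortest Δλ = -30.226° (west) — does not cross 180°.
Leg 2: +142.412° → +174.710°, shortest Δλ = 32.298° (east) — does not cross 180°.
Leg 3: +174.710° → +51.015°, shortest Δλ = -123.695° (west) — does not cross 180°.
Leg 4: +51.015° → -10.495°, shortest Δλ = -61.51° (west) — does not cross 180°.
Leg 5: -10.495° → -161.609°, shortest Δλ = -151.114° (west) — does not cross 180°.
Leg 6: -161.609° → -76.690°, shortest Δλ = 84.919° (east) — does not cross 180°.
Total crossings: 0.

0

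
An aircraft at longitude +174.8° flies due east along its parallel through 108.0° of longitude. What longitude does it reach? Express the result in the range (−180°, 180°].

-77.2°

Start at +174.8°; shift +108.0° → +282.8°.
+282.8° lies outside (−180°, 180°]; subtract 360° → -77.2°.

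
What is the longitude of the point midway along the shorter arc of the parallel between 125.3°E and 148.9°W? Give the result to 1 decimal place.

168.2°E

Signed shortest Δλ from +125.3° to -148.9° is +85.8°.
Midpoint longitude = +125.3° + (+85.8°)/2 = +125.3° + 42.9° = +168.2°.
(The naïve average (+125.3 + -148.9)/2 = -11.8° is on the wrong side of the globe.)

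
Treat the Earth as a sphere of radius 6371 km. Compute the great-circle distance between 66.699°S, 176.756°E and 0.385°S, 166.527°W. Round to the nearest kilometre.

7490 km

Δλ = -166.527 − 176.756 = -343.283°; wrapped into (−180°, 180°]: 16.717°.
Δφ = -0.385 − -66.699 = 66.314°.
a = sin²(Δφ/2) + cos φ₁ · cos φ₂ · sin²(Δλ/2) = 0.307497.
c = 2·atan2(√a, √(1−a)) = 1.17558 rad → d = 6371·c ≈ 7489.63 km.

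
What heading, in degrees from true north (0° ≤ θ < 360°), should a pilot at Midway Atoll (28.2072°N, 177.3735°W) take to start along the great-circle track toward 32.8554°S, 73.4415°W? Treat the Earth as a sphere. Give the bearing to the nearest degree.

Δλ = -73.4415 − -177.3735 = 103.9320°.
θ = atan2( sin Δλ · cos φ₂ , cos φ₁ · sin φ₂ − sin φ₁ · cos φ₂ · cos Δλ )
  = atan2(0.81533, -0.38249) = 115.133° → normalised to [0°, 360°): 115.133°.

115°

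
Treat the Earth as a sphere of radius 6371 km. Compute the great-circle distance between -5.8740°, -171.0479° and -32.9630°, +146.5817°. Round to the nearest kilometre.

5310 km

Δλ = 146.5817 − -171.0479 = 317.6296°; wrapped into (−180°, 180°]: -42.3704°.
Δφ = -32.9630 − -5.8740 = -27.0890°.
a = sin²(Δφ/2) + cos φ₁ · cos φ₂ · sin²(Δλ/2) = 0.163849.
c = 2·atan2(√a, √(1−a)) = 0.83348 rad → d = 6371·c ≈ 5310.12 km.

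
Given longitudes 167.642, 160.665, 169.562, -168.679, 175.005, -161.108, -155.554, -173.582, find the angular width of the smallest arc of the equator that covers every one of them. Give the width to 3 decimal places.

43.781°

Sort the longitudes: -173.582°, -168.679°, -161.108°, -155.554°, +160.665°, +167.642°, +169.562°, +175.005°.
Eastward gaps between consecutive values (wrapping around): 4.903°, 7.571°, 5.554°, 316.219°, 6.977°, 1.920°, 5.443°, 11.413°.
Largest gap = 316.219° ⇒ minimal covering band is its complement: 360° − 316.219° = 43.781°.
Band runs from +160.665° eastward to -155.554°, crossing the antimeridian.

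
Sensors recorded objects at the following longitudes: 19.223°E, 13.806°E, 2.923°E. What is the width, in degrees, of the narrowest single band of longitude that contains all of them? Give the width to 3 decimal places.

16.300°

Sort the longitudes: +2.923°, +13.806°, +19.223°.
Eastward gaps between consecutive values (wrapping around): 10.883°, 5.417°, 343.700°.
Largest gap = 343.700° ⇒ minimal covering band is its complement: 360° − 343.700° = 16.300°.
Band runs from +2.923° eastward to +19.223°.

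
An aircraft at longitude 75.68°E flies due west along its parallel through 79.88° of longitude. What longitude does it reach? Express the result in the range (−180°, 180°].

4.20°W

Start at +75.68°; shift −79.88° → -4.20°.
-4.20° already lies in (−180°, 180°].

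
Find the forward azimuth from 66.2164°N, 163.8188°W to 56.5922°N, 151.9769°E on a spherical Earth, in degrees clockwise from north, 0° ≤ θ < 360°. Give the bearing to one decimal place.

Δλ = 151.9769 − -163.8188 = 315.7957°; wrapped into (−180°, 180°]: -44.2043°.
θ = atan2( sin Δλ · cos φ₂ , cos φ₁ · sin φ₂ − sin φ₁ · cos φ₂ · cos Δλ )
  = atan2(-0.38388, -0.02453) = -93.656° → normalised to [0°, 360°): 266.344°.

266.3°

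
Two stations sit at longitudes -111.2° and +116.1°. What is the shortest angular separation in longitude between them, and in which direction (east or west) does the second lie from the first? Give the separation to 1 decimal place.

Raw difference: 116.1 − -111.2 = 227.3°.
Normalise into (−180°, 180°]: 227.3° − 360° = -132.7°.
Negative ⇒ the second point lies to the west; separation 132.7°.

132.7° west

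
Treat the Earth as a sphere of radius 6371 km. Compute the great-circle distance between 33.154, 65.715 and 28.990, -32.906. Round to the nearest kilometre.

Δλ = -32.906 − 65.715 = -98.621°.
Δφ = 28.990 − 33.154 = -4.164°.
a = sin²(Δφ/2) + cos φ₁ · cos φ₂ · sin²(Δλ/2) = 0.422358.
c = 2·atan2(√a, √(1−a)) = 1.41488 rad → d = 6371·c ≈ 9014.21 km.

9014 km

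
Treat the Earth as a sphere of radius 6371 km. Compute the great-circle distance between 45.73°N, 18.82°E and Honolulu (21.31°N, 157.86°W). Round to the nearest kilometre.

12553 km

Δλ = -157.86 − 18.82 = -176.68°.
Δφ = 21.31 − 45.73 = -24.42°.
a = sin²(Δφ/2) + cos φ₁ · cos φ₂ · sin²(Δλ/2) = 0.694498.
c = 2·atan2(√a, √(1−a)) = 1.97034 rad → d = 6371·c ≈ 12553.03 km.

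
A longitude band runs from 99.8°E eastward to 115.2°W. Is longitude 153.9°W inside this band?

Yes

Band width going east from +99.8° to -115.2°: ((-115.2 − 99.8) mod 360) = 145.0°.
Offset of -153.9° east of the west edge: ((-153.9 − 99.8) mod 360) = 106.3°.
106.3° ≤ 145.0° ⇒ inside.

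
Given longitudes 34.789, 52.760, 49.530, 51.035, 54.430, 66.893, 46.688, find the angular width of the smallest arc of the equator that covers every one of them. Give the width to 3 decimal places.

32.104°

Sort the longitudes: +34.789°, +46.688°, +49.530°, +51.035°, +52.760°, +54.430°, +66.893°.
Eastward gaps between consecutive values (wrapping around): 11.899°, 2.842°, 1.505°, 1.725°, 1.670°, 12.463°, 327.896°.
Largest gap = 327.896° ⇒ minimal covering band is its complement: 360° − 327.896° = 32.104°.
Band runs from +34.789° eastward to +66.893°.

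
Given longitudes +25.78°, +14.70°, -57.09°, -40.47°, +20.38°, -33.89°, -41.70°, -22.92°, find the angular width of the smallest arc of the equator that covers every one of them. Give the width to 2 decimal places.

Sort the longitudes: -57.09°, -41.70°, -40.47°, -33.89°, -22.92°, +14.70°, +20.38°, +25.78°.
Eastward gaps between consecutive values (wrapping around): 15.39°, 1.23°, 6.58°, 10.97°, 37.62°, 5.68°, 5.40°, 277.13°.
Largest gap = 277.13° ⇒ minimal covering band is its complement: 360° − 277.13° = 82.87°.
Band runs from -57.09° eastward to +25.78°.

82.87°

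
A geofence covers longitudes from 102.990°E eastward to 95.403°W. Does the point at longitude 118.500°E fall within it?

Band width going east from +102.990° to -95.403°: ((-95.403 − 102.990) mod 360) = 161.607°.
Offset of +118.500° east of the west edge: ((118.500 − 102.990) mod 360) = 15.510°.
15.510° ≤ 161.607° ⇒ inside.

Yes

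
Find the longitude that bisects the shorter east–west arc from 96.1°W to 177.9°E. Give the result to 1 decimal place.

139.1°W

Signed shortest Δλ from -96.1° to +177.9° is -86.0°.
Midpoint longitude = -96.1° + (-86.0°)/2 = -96.1° − 43.0° = -139.1°.
(The naïve average (-96.1 + +177.9)/2 = 40.9° is on the wrong side of the globe.)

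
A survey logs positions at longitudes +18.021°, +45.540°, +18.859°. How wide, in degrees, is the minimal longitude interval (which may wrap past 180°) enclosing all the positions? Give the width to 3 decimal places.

27.519°

Sort the longitudes: +18.021°, +18.859°, +45.540°.
Eastward gaps between consecutive values (wrapping around): 0.838°, 26.681°, 332.481°.
Largest gap = 332.481° ⇒ minimal covering band is its complement: 360° − 332.481° = 27.519°.
Band runs from +18.021° eastward to +45.540°.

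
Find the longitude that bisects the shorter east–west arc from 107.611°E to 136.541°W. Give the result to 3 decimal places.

Signed shortest Δλ from +107.611° to -136.541° is +115.848°.
Midpoint longitude = +107.611° + (+115.848°)/2 = +107.611° + 57.924° = +165.535°.
(The naïve average (+107.611 + -136.541)/2 = -14.465° is on the wrong side of the globe.)

165.535°E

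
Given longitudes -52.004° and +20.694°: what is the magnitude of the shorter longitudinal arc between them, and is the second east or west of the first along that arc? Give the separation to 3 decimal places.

72.698° east

Raw difference: 20.694 − -52.004 = 72.698°.
Normalise into (−180°, 180°]: 72.698° stays 72.698°.
Positive ⇒ the second point lies to the east; separation 72.698°.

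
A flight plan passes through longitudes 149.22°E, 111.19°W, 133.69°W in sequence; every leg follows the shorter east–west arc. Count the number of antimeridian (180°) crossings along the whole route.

Leg 1: +149.22° → -111.19°, shortest Δλ = 99.59° (east) — crosses 180°.
Leg 2: -111.19° → -133.69°, shortest Δλ = -22.5° (west) — does not cross 180°.
Total crossings: 1.

1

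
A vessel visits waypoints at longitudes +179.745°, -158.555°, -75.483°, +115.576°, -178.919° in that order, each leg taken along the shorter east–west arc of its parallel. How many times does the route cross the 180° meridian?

Leg 1: +179.745° → -158.555°, shortest Δλ = 21.7° (east) — crosses 180°.
Leg 2: -158.555° → -75.483°, shortest Δλ = 83.072° (east) — does not cross 180°.
Leg 3: -75.483° → +115.576°, shortest Δλ = -168.941° (west) — crosses 180°.
Leg 4: +115.576° → -178.919°, shortest Δλ = 65.505° (east) — crosses 180°.
Total crossings: 3.

3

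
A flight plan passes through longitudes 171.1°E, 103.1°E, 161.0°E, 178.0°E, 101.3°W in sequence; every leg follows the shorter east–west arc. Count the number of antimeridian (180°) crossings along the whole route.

1

Leg 1: +171.1° → +103.1°, shortest Δλ = -68.0° (west) — does not cross 180°.
Leg 2: +103.1° → +161.0°, shortest Δλ = 57.9° (east) — does not cross 180°.
Leg 3: +161.0° → +178.0°, shortest Δλ = 17.0° (east) — does not cross 180°.
Leg 4: +178.0° → -101.3°, shortest Δλ = 80.7° (east) — crosses 180°.
Total crossings: 1.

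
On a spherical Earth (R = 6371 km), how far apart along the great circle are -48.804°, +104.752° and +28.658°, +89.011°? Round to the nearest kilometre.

Δλ = 89.011 − 104.752 = -15.741°.
Δφ = 28.658 − -48.804 = 77.462°.
a = sin²(Δφ/2) + cos φ₁ · cos φ₂ · sin²(Δλ/2) = 0.402294.
c = 2·atan2(√a, √(1−a)) = 1.37412 rad → d = 6371·c ≈ 8754.51 km.

8755 km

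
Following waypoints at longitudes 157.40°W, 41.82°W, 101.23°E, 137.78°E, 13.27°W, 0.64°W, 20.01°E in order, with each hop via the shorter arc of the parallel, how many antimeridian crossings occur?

0

Leg 1: -157.40° → -41.82°, shortest Δλ = 115.58° (east) — does not cross 180°.
Leg 2: -41.82° → +101.23°, shortest Δλ = 143.05° (east) — does not cross 180°.
Leg 3: +101.23° → +137.78°, shortest Δλ = 36.55° (east) — does not cross 180°.
Leg 4: +137.78° → -13.27°, shortest Δλ = -151.05° (west) — does not cross 180°.
Leg 5: -13.27° → -0.64°, shortest Δλ = 12.63° (east) — does not cross 180°.
Leg 6: -0.64° → +20.01°, shortest Δλ = 20.65° (east) — does not cross 180°.
Total crossings: 0.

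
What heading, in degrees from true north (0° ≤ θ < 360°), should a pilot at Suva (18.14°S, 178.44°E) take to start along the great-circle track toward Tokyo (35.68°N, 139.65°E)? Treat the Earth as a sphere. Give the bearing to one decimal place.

325.9°

Δλ = 139.65 − 178.44 = -38.79°.
θ = atan2( sin Δλ · cos φ₂ , cos φ₁ · sin φ₂ − sin φ₁ · cos φ₂ · cos Δλ )
  = atan2(-0.50887, 0.75139) = -34.107° → normalised to [0°, 360°): 325.893°.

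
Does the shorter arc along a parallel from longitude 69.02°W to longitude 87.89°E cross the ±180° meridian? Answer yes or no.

No

Signed shortest Δλ = ((87.89 − -69.02 + 180) mod 360) − 180 = 156.91°.
Going east by 156.91° from -69.02° reaches +87.89° without touching 180°.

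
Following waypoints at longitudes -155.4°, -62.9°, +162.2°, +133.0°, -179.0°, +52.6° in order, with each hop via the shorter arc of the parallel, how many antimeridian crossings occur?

3

Leg 1: -155.4° → -62.9°, shortest Δλ = 92.5° (east) — does not cross 180°.
Leg 2: -62.9° → +162.2°, shortest Δλ = -134.9° (west) — crosses 180°.
Leg 3: +162.2° → +133.0°, shortest Δλ = -29.2° (west) — does not cross 180°.
Leg 4: +133.0° → -179.0°, shortest Δλ = 48.0° (east) — crosses 180°.
Leg 5: -179.0° → +52.6°, shortest Δλ = -128.4° (west) — crosses 180°.
Total crossings: 3.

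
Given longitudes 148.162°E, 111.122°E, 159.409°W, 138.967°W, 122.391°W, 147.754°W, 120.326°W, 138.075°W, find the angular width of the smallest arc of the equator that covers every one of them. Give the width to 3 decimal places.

128.552°

Sort the longitudes: -159.409°, -147.754°, -138.967°, -138.075°, -122.391°, -120.326°, +111.122°, +148.162°.
Eastward gaps between consecutive values (wrapping around): 11.655°, 8.787°, 0.892°, 15.684°, 2.065°, 231.448°, 37.040°, 52.429°.
Largest gap = 231.448° ⇒ minimal covering band is its complement: 360° − 231.448° = 128.552°.
Band runs from +111.122° eastward to -120.326°, crossing the antimeridian.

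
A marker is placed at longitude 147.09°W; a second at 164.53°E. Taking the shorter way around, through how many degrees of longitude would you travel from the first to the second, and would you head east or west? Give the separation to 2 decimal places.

Raw difference: 164.53 − -147.09 = 311.62°.
Normalise into (−180°, 180°]: 311.62° − 360° = -48.38°.
Negative ⇒ the second point lies to the west; separation 48.38°.

48.38° west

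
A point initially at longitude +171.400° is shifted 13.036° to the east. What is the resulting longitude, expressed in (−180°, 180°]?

Start at +171.400°; shift +13.036° → +184.436°.
+184.436° lies outside (−180°, 180°]; subtract 360° → -175.564°.

-175.564°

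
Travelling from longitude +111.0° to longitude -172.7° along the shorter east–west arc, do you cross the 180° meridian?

Yes

Naïve |-172.7 − 111.0| = 283.7° > 180°, so the shorter arc goes the other way round — across 180°.
Signed shortest Δλ = ((-172.7 − 111.0 + 180) mod 360) − 180 = 76.3°.
Going east by 76.3° from +111.0° passes through 180° before reaching -172.7°.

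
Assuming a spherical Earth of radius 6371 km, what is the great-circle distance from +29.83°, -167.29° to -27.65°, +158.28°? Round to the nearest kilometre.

Δλ = 158.28 − -167.29 = 325.57°; wrapped into (−180°, 180°]: -34.43°.
Δφ = -27.65 − 29.83 = -57.48°.
a = sin²(Δφ/2) + cos φ₁ · cos φ₂ · sin²(Δλ/2) = 0.298511.
c = 2·atan2(√a, √(1−a)) = 1.15603 rad → d = 6371·c ≈ 7365.06 km.

7365 km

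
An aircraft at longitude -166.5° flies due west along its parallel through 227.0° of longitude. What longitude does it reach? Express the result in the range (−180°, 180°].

-33.5°

Start at -166.5°; shift −227.0° → -393.5°.
-393.5° lies outside (−180°, 180°]; add 360° → -33.5°.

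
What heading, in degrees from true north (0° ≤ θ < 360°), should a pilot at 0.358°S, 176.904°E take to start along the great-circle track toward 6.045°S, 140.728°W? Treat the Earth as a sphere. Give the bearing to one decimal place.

Δλ = -140.728 − 176.904 = -317.632°; wrapped into (−180°, 180°]: 42.368°.
θ = atan2( sin Δλ · cos φ₂ , cos φ₁ · sin φ₂ − sin φ₁ · cos φ₂ · cos Δλ )
  = atan2(0.67014, -0.10072) = 98.547° → normalised to [0°, 360°): 98.547°.

98.5°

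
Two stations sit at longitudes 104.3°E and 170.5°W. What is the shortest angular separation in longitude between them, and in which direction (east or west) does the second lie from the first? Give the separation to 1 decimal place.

Raw difference: -170.5 − 104.3 = -274.8°.
Normalise into (−180°, 180°]: -274.8° + 360° = 85.2°.
Positive ⇒ the second point lies to the east; separation 85.2°.

85.2° east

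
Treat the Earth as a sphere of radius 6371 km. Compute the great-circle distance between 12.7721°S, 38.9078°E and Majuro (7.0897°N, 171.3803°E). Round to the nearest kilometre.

Δλ = 171.3803 − 38.9078 = 132.4725°.
Δφ = 7.0897 − -12.7721 = 19.8618°.
a = sin²(Δφ/2) + cos φ₁ · cos φ₂ · sin²(Δλ/2) = 0.840390.
c = 2·atan2(√a, √(1−a)) = 2.31962 rad → d = 6371·c ≈ 14778.32 km.

14778 km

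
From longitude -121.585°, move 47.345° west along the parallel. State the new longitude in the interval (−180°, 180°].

Start at -121.585°; shift −47.345° → -168.930°.
-168.930° already lies in (−180°, 180°].

-168.930°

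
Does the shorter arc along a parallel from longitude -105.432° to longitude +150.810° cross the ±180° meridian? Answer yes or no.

Yes

Naïve |150.810 − -105.432| = 256.242° > 180°, so the shorter arc goes the other way round — across 180°.
Signed shortest Δλ = ((150.810 − -105.432 + 180) mod 360) − 180 = -103.758°.
Going west by 103.758° from -105.432° passes through 180° before reaching +150.810°.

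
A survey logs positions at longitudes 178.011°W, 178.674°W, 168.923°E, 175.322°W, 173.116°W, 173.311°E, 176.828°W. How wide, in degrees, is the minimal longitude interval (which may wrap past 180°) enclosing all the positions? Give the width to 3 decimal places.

Sort the longitudes: -178.674°, -178.011°, -176.828°, -175.322°, -173.116°, +168.923°, +173.311°.
Eastward gaps between consecutive values (wrapping around): 0.663°, 1.183°, 1.506°, 2.206°, 342.039°, 4.388°, 8.015°.
Largest gap = 342.039° ⇒ minimal covering band is its complement: 360° − 342.039° = 17.961°.
Band runs from +168.923° eastward to -173.116°, crossing the antimeridian.

17.961°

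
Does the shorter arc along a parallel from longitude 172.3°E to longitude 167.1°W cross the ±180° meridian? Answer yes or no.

Naïve |-167.1 − 172.3| = 339.4° > 180°, so the shorter arc goes the other way round — across 180°.
Signed shortest Δλ = ((-167.1 − 172.3 + 180) mod 360) − 180 = 20.6°.
Going east by 20.6° from +172.3° passes through 180° before reaching -167.1°.

Yes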